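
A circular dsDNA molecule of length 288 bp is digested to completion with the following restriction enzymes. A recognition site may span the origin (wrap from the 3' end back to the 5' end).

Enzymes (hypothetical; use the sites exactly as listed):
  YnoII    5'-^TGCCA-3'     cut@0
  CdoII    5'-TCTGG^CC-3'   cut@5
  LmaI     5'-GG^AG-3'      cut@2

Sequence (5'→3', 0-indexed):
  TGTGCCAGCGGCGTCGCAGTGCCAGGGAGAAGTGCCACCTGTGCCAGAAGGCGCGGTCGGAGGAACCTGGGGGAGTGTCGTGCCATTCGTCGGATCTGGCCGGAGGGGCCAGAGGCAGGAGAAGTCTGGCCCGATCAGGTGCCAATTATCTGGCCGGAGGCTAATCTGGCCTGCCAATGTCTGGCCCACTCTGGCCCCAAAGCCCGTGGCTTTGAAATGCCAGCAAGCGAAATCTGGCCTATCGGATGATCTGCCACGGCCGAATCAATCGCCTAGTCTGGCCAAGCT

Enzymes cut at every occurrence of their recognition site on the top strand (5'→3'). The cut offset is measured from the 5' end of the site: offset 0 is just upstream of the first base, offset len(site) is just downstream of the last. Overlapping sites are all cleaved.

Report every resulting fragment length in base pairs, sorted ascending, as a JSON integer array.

Site scan:
  YnoII TGCCA/0: at [2, 19, 32, 41, 80, 139, 171, 217, 251] ⇒ [2, 19, 32, 41, 80, 139, 171, 217, 251]
  CdoII TCTGGCC/5: at [94, 124, 148, 164, 179, 189, 232, 276] ⇒ [99, 129, 153, 169, 184, 194, 237, 281]
  LmaI GGAG/2: at [25, 58, 71, 101, 117, 155] ⇒ [27, 60, 73, 103, 119, 157]

All cut coordinates (distinct, sorted): [2, 19, 27, 32, 41, 60, 73, 80, 99, 103, 119, 129, 139, 153, 157, 169, 171, 184, 194, 217, 237, 251, 281]

Fragment lengths:
  2→19: 17 bp
  19→27: 8 bp
  27→32: 5 bp
  32→41: 9 bp
  41→60: 19 bp
  60→73: 13 bp
  73→80: 7 bp
  80→99: 19 bp
  99→103: 4 bp
  103→119: 16 bp
  119→129: 10 bp
  129→139: 10 bp
  139→153: 14 bp
  153→157: 4 bp
  157→169: 12 bp
  169→171: 2 bp
  171→184: 13 bp
  184→194: 10 bp
  194→217: 23 bp
  217→237: 20 bp
  237→251: 14 bp
  251→281: 30 bp
  281→2 (wrap): 288-281+2 = 9 bp

[2,4,4,5,7,8,9,9,10,10,10,12,13,13,14,14,16,17,19,19,20,23,30]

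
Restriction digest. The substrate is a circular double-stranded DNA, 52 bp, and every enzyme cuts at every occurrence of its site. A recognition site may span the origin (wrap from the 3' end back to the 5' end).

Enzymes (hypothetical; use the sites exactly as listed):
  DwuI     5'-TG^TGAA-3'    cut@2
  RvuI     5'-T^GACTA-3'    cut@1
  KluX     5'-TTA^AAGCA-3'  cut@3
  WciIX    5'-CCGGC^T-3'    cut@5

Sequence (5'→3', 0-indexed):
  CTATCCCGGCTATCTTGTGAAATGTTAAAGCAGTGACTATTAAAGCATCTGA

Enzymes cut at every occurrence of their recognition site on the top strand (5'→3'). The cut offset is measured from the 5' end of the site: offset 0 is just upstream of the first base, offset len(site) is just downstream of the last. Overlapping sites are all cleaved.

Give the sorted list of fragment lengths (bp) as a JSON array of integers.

Scan for sites:
  DwuI (TGTGAA, off=2): starts [15] → cuts [17]
  RvuI (TGACTA, off=1): starts [33, 49] → cuts [34, 50]
  KluX (TTAAAGCA, off=3): starts [24, 39] → cuts [27, 42]
  WciIX (CCGGCT, off=5): starts [5] → cuts [10]

Pooled cuts: [10, 17, 27, 34, 42, 50]

Fragments:
  10→17: 7 bp
  17→27: 10 bp
  27→34: 7 bp
  34→42: 8 bp
  42→50: 8 bp
  50→10 (wrap): 52-50+10 = 12 bp

[7,7,8,8,10,12]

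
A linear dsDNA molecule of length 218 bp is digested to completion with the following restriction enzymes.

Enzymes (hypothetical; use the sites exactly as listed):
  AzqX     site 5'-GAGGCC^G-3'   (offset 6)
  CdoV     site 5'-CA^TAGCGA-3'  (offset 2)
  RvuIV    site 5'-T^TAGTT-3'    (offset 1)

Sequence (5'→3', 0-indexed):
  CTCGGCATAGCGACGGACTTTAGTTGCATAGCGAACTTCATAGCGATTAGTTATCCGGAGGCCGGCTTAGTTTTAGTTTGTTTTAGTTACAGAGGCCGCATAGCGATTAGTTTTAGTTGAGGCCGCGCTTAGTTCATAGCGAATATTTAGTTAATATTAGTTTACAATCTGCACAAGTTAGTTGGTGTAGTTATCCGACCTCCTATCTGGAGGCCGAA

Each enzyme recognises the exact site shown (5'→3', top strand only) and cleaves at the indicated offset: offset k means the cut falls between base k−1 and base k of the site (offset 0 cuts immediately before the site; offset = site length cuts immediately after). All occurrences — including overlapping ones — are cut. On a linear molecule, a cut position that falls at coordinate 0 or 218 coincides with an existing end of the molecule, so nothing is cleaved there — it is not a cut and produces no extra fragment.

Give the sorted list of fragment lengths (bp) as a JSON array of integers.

[3,3,4,5,6,6,7,7,7,7,8,10,10,11,11,12,13,14,16,21,37]

Site scan:
  AzqX GAGGCCG/6: at [57, 91, 118, 209] ⇒ [63, 97, 124, 215]
  CdoV CATAGCGA/2: at [5, 26, 38, 98, 134] ⇒ [7, 28, 40, 100, 136]
  RvuIV TTAGTT/1: at [19, 46, 66, 72, 82, 106, 112, 128, 146, 156, 177] ⇒ [20, 47, 67, 73, 83, 107, 113, 129, 147, 157, 178]

All cut coordinates (distinct, sorted): [7, 20, 28, 40, 47, 63, 67, 73, 83, 97, 100, 107, 113, 124, 129, 136, 147, 157, 178, 215]

Fragments:
  [0,7): 7 bp
  [7,20): 13 bp
  [20,28): 8 bp
  [28,40): 12 bp
  [40,47): 7 bp
  [47,63): 16 bp
  [63,67): 4 bp
  [67,73): 6 bp
  [73,83): 10 bp
  [83,97): 14 bp
  [97,100): 3 bp
  [100,107): 7 bp
  [107,113): 6 bp
  [113,124): 11 bp
  [124,129): 5 bp
  [129,136): 7 bp
  [136,147): 11 bp
  [147,157): 10 bp
  [157,178): 21 bp
  [178,215): 37 bp
  [215,218): 3 bp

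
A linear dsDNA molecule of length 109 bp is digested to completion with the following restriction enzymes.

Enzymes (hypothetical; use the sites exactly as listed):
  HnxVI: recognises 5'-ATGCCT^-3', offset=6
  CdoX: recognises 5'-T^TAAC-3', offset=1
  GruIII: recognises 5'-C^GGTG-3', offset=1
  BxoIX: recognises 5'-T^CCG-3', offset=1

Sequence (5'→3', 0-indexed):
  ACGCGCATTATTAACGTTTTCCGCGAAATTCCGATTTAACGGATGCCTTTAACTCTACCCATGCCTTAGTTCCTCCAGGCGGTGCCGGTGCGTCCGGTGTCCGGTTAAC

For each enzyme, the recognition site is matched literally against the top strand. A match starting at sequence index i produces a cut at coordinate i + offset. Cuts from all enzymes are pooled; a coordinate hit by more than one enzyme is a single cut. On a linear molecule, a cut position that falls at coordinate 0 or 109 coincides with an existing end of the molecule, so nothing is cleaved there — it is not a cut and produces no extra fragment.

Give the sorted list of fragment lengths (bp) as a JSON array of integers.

Scan for sites:
  HnxVI (ATGCCT, off=6): starts [42, 60] → cuts [48, 66]
  CdoX (TTAAC, off=1): starts [10, 35, 48, 104] → cuts [11, 36, 49, 105]
  GruIII (CGGTG, off=1): starts [79, 85, 94] → cuts [80, 86, 95]
  BxoIX (TCCG, off=1): starts [19, 29, 92, 99] → cuts [20, 30, 93, 100]

All cut coordinates (distinct, sorted): [11, 20, 30, 36, 48, 49, 66, 80, 86, 93, 95, 100, 105]

Fragment lengths:
  [0,11): 11 bp
  [11,20): 9 bp
  [20,30): 10 bp
  [30,36): 6 bp
  [36,48): 12 bp
  [48,49): 1 bp
  [49,66): 17 bp
  [66,80): 14 bp
  [80,86): 6 bp
  [86,93): 7 bp
  [93,95): 2 bp
  [95,100): 5 bp
  [100,105): 5 bp
  [105,109): 4 bp

[1,2,4,5,5,6,6,7,9,10,11,12,14,17]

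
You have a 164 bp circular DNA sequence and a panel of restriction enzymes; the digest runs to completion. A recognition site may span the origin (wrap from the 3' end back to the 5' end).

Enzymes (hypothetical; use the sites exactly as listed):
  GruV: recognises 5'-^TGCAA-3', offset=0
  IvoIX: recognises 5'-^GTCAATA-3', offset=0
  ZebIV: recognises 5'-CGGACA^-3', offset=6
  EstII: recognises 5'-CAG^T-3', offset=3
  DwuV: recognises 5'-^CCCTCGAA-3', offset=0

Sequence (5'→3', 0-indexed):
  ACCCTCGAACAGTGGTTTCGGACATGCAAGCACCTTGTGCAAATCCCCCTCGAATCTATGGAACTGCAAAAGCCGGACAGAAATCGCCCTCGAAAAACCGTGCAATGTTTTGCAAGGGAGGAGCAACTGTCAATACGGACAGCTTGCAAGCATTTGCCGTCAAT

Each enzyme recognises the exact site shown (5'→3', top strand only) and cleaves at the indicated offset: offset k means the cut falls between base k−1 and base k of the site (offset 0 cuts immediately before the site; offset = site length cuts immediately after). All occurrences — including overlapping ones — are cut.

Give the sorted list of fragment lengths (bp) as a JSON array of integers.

Per-enzyme occurrences:
  GruV (TGCAA, off=0): starts [24, 37, 64, 100, 110, 144] → cuts [24, 37, 64, 100, 110, 144]
  IvoIX (GTCAATA, off=0): starts [128, 158] → cuts [128, 158]
  ZebIV (CGGACA, off=6): starts [18, 73, 135] → cuts [24, 79, 141]
  EstII (CAGT, off=3): starts [9] → cuts [12]
  DwuV (CCCTCGAA, off=0): starts [1, 46, 86] → cuts [1, 46, 86]

Pooled cuts: [1, 12, 24, 37, 46, 64, 79, 86, 100, 110, 128, 141, 144, 158]

Fragments:
  1→12: 11 bp
  12→24: 12 bp
  24→37: 13 bp
  37→46: 9 bp
  46→64: 18 bp
  64→79: 15 bp
  79→86: 7 bp
  86→100: 14 bp
  100→110: 10 bp
  110→128: 18 bp
  128→141: 13 bp
  141→144: 3 bp
  144→158: 14 bp
  158→1 (wrap): 164-158+1 = 7 bp

[3,7,7,9,10,11,12,13,13,14,14,15,18,18]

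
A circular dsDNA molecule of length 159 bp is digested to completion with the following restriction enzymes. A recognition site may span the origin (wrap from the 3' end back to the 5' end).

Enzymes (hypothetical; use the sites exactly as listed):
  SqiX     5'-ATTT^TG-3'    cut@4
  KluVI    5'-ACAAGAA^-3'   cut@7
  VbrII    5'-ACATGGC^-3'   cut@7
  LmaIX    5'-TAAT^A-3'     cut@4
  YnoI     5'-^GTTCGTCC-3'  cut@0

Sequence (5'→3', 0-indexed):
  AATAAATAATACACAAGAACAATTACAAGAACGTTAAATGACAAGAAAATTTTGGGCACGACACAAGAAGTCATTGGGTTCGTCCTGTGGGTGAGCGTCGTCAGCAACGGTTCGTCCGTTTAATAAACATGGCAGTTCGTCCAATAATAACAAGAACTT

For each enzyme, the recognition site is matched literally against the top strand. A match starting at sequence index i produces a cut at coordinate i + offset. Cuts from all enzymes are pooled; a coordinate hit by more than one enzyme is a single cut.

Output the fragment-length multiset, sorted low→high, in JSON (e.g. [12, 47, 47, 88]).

Per-enzyme occurrences:
  SqiX (ATTTTG, off=4): starts [48] → cuts [52]
  KluVI (ACAAGAA, off=7): starts [12, 24, 40, 62, 149] → cuts [19, 31, 47, 69, 156]
  VbrII (ACATGGC, off=7): starts [126] → cuts [133]
  LmaIX (TAATA, off=4): starts [6, 120, 144, 158] → cuts [3, 10, 124, 148]
  YnoI (GTTCGTCC, off=0): starts [77, 109, 134] → cuts [77, 109, 134]

All cut coordinates (distinct, sorted): [3, 10, 19, 31, 47, 52, 69, 77, 109, 124, 133, 134, 148, 156]

Fragment lengths:
  3→10: 7 bp
  10→19: 9 bp
  19→31: 12 bp
  31→47: 16 bp
  47→52: 5 bp
  52→69: 17 bp
  69→77: 8 bp
  77→109: 32 bp
  109→124: 15 bp
  124→133: 9 bp
  133→134: 1 bp
  134→148: 14 bp
  148→156: 8 bp
  156→3 (wrap): 159-156+3 = 6 bp

[1,5,6,7,8,8,9,9,12,14,15,16,17,32]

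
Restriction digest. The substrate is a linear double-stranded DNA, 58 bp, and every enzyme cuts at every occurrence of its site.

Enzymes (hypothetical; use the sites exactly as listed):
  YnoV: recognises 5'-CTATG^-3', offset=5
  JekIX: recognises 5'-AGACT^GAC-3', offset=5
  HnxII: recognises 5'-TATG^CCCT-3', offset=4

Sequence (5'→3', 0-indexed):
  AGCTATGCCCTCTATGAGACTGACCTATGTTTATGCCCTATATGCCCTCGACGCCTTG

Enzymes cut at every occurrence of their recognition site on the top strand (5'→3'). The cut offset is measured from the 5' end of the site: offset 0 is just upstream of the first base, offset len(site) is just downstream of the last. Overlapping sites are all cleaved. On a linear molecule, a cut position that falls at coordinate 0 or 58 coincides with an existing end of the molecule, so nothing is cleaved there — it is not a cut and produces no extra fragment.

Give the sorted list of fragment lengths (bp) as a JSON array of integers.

[5,6,7,8,9,9,14]

Scan for sites:
  YnoV CTATG/5: at [2, 11, 24] ⇒ [7, 16, 29]
  JekIX AGACTGAC/5: at [16] ⇒ [21]
  HnxII TATGCCCT/4: at [3, 31, 40] ⇒ [7, 35, 44]

Pooled cuts: [7, 16, 21, 29, 35, 44]

Fragments:
  [0,7): 7 bp
  [7,16): 9 bp
  [16,21): 5 bp
  [21,29): 8 bp
  [29,35): 6 bp
  [35,44): 9 bp
  [44,58): 14 bp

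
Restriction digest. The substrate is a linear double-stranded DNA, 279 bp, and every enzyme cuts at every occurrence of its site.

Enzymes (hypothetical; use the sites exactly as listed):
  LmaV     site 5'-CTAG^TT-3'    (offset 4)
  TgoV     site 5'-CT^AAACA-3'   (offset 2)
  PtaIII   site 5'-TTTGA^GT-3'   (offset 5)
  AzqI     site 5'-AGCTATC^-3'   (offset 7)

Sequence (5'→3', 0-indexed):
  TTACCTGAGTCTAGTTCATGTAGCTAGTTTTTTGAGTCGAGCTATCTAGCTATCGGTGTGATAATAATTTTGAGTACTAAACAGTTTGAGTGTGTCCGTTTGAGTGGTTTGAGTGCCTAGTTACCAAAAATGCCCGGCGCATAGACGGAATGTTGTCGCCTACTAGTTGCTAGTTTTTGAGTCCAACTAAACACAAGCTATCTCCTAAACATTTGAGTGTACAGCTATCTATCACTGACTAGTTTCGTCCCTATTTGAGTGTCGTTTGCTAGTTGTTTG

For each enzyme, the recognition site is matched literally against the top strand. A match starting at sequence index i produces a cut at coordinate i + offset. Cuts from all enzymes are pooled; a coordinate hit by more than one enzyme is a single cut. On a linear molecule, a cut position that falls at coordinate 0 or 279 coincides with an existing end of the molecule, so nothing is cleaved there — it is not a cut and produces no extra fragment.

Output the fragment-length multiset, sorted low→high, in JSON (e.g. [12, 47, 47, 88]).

[4,5,7,7,7,8,8,8,8,9,10,11,11,13,13,13,14,14,14,14,16,19,46]

Scan for sites:
  LmaV CTAGTT/4: at [10, 23, 116, 162, 169, 238, 268] ⇒ [14, 27, 120, 166, 173, 242, 272]
  TgoV CTAAACA/2: at [76, 186, 204] ⇒ [78, 188, 206]
  PtaIII TTTGAGT/5: at [30, 68, 84, 98, 107, 175, 211, 253] ⇒ [35, 73, 89, 103, 112, 180, 216, 258]
  AzqI AGCTATC/7: at [39, 47, 195, 222] ⇒ [46, 54, 202, 229]

Pooled cuts: [14, 27, 35, 46, 54, 73, 78, 89, 103, 112, 120, 166, 173, 180, 188, 202, 206, 216, 229, 242, 258, 272]

Fragment lengths:
  [0,14): 14 bp
  [14,27): 13 bp
  [27,35): 8 bp
  [35,46): 11 bp
  [46,54): 8 bp
  [54,73): 19 bp
  [73,78): 5 bp
  [78,89): 11 bp
  [89,103): 14 bp
  [103,112): 9 bp
  [112,120): 8 bp
  [120,166): 46 bp
  [166,173): 7 bp
  [173,180): 7 bp
  [180,188): 8 bp
  [188,202): 14 bp
  [202,206): 4 bp
  [206,216): 10 bp
  [216,229): 13 bp
  [229,242): 13 bp
  [242,258): 16 bp
  [258,272): 14 bp
  [272,279): 7 bp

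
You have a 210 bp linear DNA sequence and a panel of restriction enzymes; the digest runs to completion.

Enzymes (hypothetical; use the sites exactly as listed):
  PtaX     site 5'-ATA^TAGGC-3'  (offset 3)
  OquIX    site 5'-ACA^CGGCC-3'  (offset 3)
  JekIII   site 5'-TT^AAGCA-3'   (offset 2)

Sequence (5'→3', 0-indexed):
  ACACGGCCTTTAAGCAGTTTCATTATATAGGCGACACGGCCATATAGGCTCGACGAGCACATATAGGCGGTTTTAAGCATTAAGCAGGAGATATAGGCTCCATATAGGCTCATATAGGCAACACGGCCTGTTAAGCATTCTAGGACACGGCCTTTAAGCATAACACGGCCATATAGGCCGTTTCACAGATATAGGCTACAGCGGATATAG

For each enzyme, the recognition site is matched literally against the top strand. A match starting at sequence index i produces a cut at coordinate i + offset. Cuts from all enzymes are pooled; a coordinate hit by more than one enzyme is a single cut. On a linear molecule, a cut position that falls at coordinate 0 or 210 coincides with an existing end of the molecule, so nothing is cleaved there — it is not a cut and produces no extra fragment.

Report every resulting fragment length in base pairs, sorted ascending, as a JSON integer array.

Per-enzyme occurrences:
  PtaX (ATATAGGC, off=3): starts [24, 41, 60, 90, 101, 111, 170, 188] → cuts [27, 44, 63, 93, 104, 114, 173, 191]
  OquIX (ACACGGCC, off=3): starts [0, 33, 120, 144, 162] → cuts [3, 36, 123, 147, 165]
  JekIII (TTAAGCA, off=2): starts [9, 72, 79, 130, 153] → cuts [11, 74, 81, 132, 155]

All cut coordinates (distinct, sorted): [3, 11, 27, 36, 44, 63, 74, 81, 93, 104, 114, 123, 132, 147, 155, 165, 173, 191]

Fragment lengths:
  [0,3): 3 bp
  [3,11): 8 bp
  [11,27): 16 bp
  [27,36): 9 bp
  [36,44): 8 bp
  [44,63): 19 bp
  [63,74): 11 bp
  [74,81): 7 bp
  [81,93): 12 bp
  [93,104): 11 bp
  [104,114): 10 bp
  [114,123): 9 bp
  [123,132): 9 bp
  [132,147): 15 bp
  [147,155): 8 bp
  [155,165): 10 bp
  [165,173): 8 bp
  [173,191): 18 bp
  [191,210): 19 bp

[3,7,8,8,8,8,9,9,9,10,10,11,11,12,15,16,18,19,19]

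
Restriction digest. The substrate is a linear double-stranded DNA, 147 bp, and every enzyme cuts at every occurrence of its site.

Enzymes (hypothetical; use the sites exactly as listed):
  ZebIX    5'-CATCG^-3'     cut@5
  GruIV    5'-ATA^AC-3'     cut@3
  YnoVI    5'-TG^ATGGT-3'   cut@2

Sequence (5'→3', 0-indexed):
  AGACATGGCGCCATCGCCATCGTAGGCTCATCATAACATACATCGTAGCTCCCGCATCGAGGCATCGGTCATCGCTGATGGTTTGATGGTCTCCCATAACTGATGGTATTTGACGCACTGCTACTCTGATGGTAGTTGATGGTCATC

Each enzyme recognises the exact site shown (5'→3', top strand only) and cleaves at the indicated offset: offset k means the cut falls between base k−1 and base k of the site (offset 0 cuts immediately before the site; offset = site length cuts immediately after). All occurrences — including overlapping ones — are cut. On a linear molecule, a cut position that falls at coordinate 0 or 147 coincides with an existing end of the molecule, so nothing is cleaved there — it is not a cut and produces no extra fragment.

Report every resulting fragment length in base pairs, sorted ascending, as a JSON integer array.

[3,4,6,7,8,8,9,10,10,13,13,14,16,26]

Scan for sites:
  ZebIX (CATCG, off=5): starts [11, 17, 40, 54, 62, 69] → cuts [16, 22, 45, 59, 67, 74]
  GruIV (ATAAC, off=3): starts [32, 95] → cuts [35, 98]
  YnoVI (TGATGGT, off=2): starts [75, 83, 100, 126, 136] → cuts [77, 85, 102, 128, 138]

Pooled cuts: [16, 22, 35, 45, 59, 67, 74, 77, 85, 98, 102, 128, 138]

Fragments:
  [0,16): 16 bp
  [16,22): 6 bp
  [22,35): 13 bp
  [35,45): 10 bp
  [45,59): 14 bp
  [59,67): 8 bp
  [67,74): 7 bp
  [74,77): 3 bp
  [77,85): 8 bp
  [85,98): 13 bp
  [98,102): 4 bp
  [102,128): 26 bp
  [128,138): 10 bp
  [138,147): 9 bp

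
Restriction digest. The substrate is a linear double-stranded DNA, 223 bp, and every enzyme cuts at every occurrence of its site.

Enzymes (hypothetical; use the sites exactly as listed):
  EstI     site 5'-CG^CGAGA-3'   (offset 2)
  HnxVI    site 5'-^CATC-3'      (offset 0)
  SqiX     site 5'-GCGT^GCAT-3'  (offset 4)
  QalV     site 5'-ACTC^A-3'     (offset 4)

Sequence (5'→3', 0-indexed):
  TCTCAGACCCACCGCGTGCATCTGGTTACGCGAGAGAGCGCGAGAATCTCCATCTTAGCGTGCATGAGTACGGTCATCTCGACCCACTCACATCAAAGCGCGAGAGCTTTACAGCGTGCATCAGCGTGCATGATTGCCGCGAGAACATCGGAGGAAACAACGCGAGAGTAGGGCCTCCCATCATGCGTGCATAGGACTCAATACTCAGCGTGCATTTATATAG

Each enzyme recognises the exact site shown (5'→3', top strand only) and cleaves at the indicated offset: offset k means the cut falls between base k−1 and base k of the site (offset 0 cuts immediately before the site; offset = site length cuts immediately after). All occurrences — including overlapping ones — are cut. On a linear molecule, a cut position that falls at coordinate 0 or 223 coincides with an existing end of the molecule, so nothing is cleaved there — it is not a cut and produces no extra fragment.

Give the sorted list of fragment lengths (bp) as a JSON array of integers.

[1,1,1,5,6,7,9,10,10,10,10,11,11,12,12,12,13,15,16,17,17,17]

Scan for sites:
  EstI (CGCGAGA, off=2): starts [28, 38, 98, 137, 160] → cuts [30, 40, 100, 139, 162]
  HnxVI (CATC, off=0): starts [18, 50, 74, 90, 118, 145, 178] → cuts [18, 50, 74, 90, 118, 145, 178]
  SqiX (GCGTGCAT, off=4): starts [13, 57, 113, 123, 184, 207] → cuts [17, 61, 117, 127, 188, 211]
  QalV (ACTCA, off=4): starts [85, 195, 202] → cuts [89, 199, 206]

Pooled cuts: [17, 18, 30, 40, 50, 61, 74, 89, 90, 100, 117, 118, 127, 139, 145, 162, 178, 188, 199, 206, 211]

Fragments:
  [0,17): 17 bp
  [17,18): 1 bp
  [18,30): 12 bp
  [30,40): 10 bp
  [40,50): 10 bp
  [50,61): 11 bp
  [61,74): 13 bp
  [74,89): 15 bp
  [89,90): 1 bp
  [90,100): 10 bp
  [100,117): 17 bp
  [117,118): 1 bp
  [118,127): 9 bp
  [127,139): 12 bp
  [139,145): 6 bp
  [145,162): 17 bp
  [162,178): 16 bp
  [178,188): 10 bp
  [188,199): 11 bp
  [199,206): 7 bp
  [206,211): 5 bp
  [211,223): 12 bp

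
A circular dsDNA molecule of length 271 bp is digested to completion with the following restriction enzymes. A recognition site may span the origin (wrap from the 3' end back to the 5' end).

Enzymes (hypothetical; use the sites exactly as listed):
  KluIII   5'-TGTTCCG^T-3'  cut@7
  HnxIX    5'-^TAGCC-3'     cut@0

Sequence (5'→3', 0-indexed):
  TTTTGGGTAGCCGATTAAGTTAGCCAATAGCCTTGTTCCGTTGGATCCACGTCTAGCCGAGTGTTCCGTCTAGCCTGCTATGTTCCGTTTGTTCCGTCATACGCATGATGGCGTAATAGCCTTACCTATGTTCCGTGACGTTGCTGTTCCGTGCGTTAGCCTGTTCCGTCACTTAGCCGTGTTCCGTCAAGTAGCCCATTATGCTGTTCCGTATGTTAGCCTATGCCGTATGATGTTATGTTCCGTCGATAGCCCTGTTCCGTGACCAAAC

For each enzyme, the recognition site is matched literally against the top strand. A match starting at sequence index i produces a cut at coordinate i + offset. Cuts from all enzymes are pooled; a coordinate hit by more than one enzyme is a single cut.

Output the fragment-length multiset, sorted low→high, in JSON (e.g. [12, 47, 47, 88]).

[2,4,5,5,5,5,7,9,12,13,13,13,13,13,15,16,16,17,19,20,20,29]

Per-enzyme occurrences:
  KluIII TGTTCCGT/7: at [33, 61, 80, 89, 128, 144, 161, 179, 204, 238, 255] ⇒ [40, 68, 87, 96, 135, 151, 168, 186, 211, 245, 262]
  HnxIX TAGCC/0: at [7, 20, 27, 53, 70, 116, 156, 173, 191, 216, 249] ⇒ [7, 20, 27, 53, 70, 116, 156, 173, 191, 216, 249]

All cut coordinates (distinct, sorted): [7, 20, 27, 40, 53, 68, 70, 87, 96, 116, 135, 151, 156, 168, 173, 186, 191, 211, 216, 245, 249, 262]

Fragments:
  7→20: 13 bp
  20→27: 7 bp
  27→40: 13 bp
  40→53: 13 bp
  53→68: 15 bp
  68→70: 2 bp
  70→87: 17 bp
  87→96: 9 bp
  96→116: 20 bp
  116→135: 19 bp
  135→151: 16 bp
  151→156: 5 bp
  156→168: 12 bp
  168→173: 5 bp
  173→186: 13 bp
  186→191: 5 bp
  191→211: 20 bp
  211→216: 5 bp
  216→245: 29 bp
  245→249: 4 bp
  249→262: 13 bp
  262→7 (wrap): 271-262+7 = 16 bp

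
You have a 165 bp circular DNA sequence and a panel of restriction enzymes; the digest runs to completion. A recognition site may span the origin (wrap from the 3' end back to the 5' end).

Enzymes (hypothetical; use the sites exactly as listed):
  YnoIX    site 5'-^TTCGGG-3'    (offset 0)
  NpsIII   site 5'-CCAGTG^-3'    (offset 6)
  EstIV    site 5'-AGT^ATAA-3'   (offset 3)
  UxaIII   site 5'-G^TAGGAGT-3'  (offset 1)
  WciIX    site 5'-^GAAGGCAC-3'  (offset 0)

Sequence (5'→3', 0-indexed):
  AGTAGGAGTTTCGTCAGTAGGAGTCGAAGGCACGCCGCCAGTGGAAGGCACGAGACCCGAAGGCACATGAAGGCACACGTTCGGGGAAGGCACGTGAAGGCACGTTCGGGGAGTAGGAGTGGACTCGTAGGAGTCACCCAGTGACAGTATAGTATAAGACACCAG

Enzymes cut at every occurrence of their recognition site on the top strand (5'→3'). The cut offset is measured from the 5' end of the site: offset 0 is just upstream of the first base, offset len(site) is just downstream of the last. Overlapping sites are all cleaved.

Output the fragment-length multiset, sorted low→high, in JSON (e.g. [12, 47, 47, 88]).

[6,8,9,9,10,10,10,11,14,14,15,15,16,18]

Scan for sites:
  YnoIX TTCGGG/0: at [79, 104] ⇒ [79, 104]
  NpsIII CCAGTG/6: at [37, 137] ⇒ [43, 143]
  EstIV AGTATAA/3: at [150] ⇒ [153]
  UxaIII GTAGGAGT/1: at [1, 16, 112, 126] ⇒ [2, 17, 113, 127]
  WciIX GAAGGCAC/0: at [25, 43, 58, 68, 85, 95] ⇒ [25, 43, 58, 68, 85, 95]

Pooled cuts: [2, 17, 25, 43, 58, 68, 79, 85, 95, 104, 113, 127, 143, 153]

Fragment lengths:
  2→17: 15 bp
  17→25: 8 bp
  25→43: 18 bp
  43→58: 15 bp
  58→68: 10 bp
  68→79: 11 bp
  79→85: 6 bp
  85→95: 10 bp
  95→104: 9 bp
  104→113: 9 bp
  113→127: 14 bp
  127→143: 16 bp
  143→153: 10 bp
  153→2 (wrap): 165-153+2 = 14 bp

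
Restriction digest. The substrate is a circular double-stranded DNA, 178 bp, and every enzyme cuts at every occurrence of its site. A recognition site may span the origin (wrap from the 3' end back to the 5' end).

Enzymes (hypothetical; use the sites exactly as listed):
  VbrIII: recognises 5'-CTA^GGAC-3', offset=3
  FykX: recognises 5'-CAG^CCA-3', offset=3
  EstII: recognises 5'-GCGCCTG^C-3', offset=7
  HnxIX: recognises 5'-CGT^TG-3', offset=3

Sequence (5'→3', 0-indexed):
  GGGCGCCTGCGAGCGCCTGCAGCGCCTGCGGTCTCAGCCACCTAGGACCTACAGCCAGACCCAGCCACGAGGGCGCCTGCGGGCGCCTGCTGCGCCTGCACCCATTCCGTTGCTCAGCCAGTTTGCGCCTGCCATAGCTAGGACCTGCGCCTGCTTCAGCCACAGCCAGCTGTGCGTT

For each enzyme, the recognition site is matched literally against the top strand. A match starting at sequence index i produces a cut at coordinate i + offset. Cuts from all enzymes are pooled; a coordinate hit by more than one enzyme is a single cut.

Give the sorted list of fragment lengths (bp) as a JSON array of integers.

Scan for sites:
  VbrIII (CTAGGAC, off=3): starts [41, 137] → cuts [44, 140]
  FykX (CAGCCA, off=3): starts [34, 51, 61, 114, 156, 162] → cuts [37, 54, 64, 117, 159, 165]
  EstII (GCGCCTGC, off=7): starts [2, 12, 21, 72, 82, 91, 124, 146] → cuts [9, 19, 28, 79, 89, 98, 131, 153]
  HnxIX (CGTTG, off=3): starts [107, 174] → cuts [110, 177]

All cut coordinates (distinct, sorted): [9, 19, 28, 37, 44, 54, 64, 79, 89, 98, 110, 117, 131, 140, 153, 159, 165, 177]

Fragments:
  9→19: 10 bp
  19→28: 9 bp
  28→37: 9 bp
  37→44: 7 bp
  44→54: 10 bp
  54→64: 10 bp
  64→79: 15 bp
  79→89: 10 bp
  89→98: 9 bp
  98→110: 12 bp
  110→117: 7 bp
  117→131: 14 bp
  131→140: 9 bp
  140→153: 13 bp
  153→159: 6 bp
  159→165: 6 bp
  165→177: 12 bp
  177→9 (wrap): 178-177+9 = 10 bp

[6,6,7,7,9,9,9,9,10,10,10,10,10,12,12,13,14,15]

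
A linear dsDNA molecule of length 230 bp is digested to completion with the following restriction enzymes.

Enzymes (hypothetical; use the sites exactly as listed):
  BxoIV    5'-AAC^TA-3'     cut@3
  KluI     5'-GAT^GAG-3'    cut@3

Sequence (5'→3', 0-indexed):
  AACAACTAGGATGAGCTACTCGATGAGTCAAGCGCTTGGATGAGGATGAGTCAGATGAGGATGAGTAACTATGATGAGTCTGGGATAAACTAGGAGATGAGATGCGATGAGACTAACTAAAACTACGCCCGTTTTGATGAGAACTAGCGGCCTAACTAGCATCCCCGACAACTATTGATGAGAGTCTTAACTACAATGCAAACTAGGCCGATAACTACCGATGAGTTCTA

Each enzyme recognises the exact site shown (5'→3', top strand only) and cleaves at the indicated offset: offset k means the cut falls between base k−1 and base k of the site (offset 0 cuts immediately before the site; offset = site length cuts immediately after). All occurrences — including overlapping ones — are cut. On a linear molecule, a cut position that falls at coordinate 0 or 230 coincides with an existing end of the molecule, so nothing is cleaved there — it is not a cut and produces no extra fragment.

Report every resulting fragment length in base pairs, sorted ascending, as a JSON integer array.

[6,6,6,6,6,6,6,7,7,7,8,8,9,9,10,12,12,12,12,12,15,15,16,17]

Per-enzyme occurrences:
  BxoIV (AACTA, off=3): starts [3, 66, 87, 114, 120, 141, 153, 169, 188, 200, 212] → cuts [6, 69, 90, 117, 123, 144, 156, 172, 191, 203, 215]
  KluI (GATGAG, off=3): starts [9, 21, 38, 44, 53, 59, 72, 95, 105, 135, 176, 219] → cuts [12, 24, 41, 47, 56, 62, 75, 98, 108, 138, 179, 222]

All cut coordinates (distinct, sorted): [6, 12, 24, 41, 47, 56, 62, 69, 75, 90, 98, 108, 117, 123, 138, 144, 156, 172, 179, 191, 203, 215, 222]

Fragment lengths:
  [0,6): 6 bp
  [6,12): 6 bp
  [12,24): 12 bp
  [24,41): 17 bp
  [41,47): 6 bp
  [47,56): 9 bp
  [56,62): 6 bp
  [62,69): 7 bp
  [69,75): 6 bp
  [75,90): 15 bp
  [90,98): 8 bp
  [98,108): 10 bp
  [108,117): 9 bp
  [117,123): 6 bp
  [123,138): 15 bp
  [138,144): 6 bp
  [144,156): 12 bp
  [156,172): 16 bp
  [172,179): 7 bp
  [179,191): 12 bp
  [191,203): 12 bp
  [203,215): 12 bp
  [215,222): 7 bp
  [222,230): 8 bp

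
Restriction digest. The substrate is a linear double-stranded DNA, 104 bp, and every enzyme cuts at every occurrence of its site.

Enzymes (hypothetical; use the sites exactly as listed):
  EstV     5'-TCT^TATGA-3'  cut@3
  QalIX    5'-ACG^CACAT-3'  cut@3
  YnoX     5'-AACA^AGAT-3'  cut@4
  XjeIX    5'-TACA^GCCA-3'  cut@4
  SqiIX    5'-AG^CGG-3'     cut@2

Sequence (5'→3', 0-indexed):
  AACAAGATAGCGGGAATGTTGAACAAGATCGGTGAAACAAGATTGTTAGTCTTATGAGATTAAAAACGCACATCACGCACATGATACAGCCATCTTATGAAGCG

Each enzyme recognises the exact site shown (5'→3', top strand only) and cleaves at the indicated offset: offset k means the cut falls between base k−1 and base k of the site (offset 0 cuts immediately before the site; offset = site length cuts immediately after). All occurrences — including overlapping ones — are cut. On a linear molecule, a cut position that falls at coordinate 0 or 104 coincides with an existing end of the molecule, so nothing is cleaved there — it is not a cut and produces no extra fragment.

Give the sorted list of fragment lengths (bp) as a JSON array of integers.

[4,6,7,9,9,11,13,14,15,16]

Per-enzyme occurrences:
  EstV TCTTATGA/3: at [49, 92] ⇒ [52, 95]
  QalIX ACGCACAT/3: at [65, 74] ⇒ [68, 77]
  YnoX AACAAGAT/4: at [0, 21, 35] ⇒ [4, 25, 39]
  XjeIX TACAGCCA/4: at [84] ⇒ [88]
  SqiIX AGCGG/2: at [8] ⇒ [10]

Pooled cuts: [4, 10, 25, 39, 52, 68, 77, 88, 95]

Fragment lengths:
  [0,4): 4 bp
  [4,10): 6 bp
  [10,25): 15 bp
  [25,39): 14 bp
  [39,52): 13 bp
  [52,68): 16 bp
  [68,77): 9 bp
  [77,88): 11 bp
  [88,95): 7 bp
  [95,104): 9 bp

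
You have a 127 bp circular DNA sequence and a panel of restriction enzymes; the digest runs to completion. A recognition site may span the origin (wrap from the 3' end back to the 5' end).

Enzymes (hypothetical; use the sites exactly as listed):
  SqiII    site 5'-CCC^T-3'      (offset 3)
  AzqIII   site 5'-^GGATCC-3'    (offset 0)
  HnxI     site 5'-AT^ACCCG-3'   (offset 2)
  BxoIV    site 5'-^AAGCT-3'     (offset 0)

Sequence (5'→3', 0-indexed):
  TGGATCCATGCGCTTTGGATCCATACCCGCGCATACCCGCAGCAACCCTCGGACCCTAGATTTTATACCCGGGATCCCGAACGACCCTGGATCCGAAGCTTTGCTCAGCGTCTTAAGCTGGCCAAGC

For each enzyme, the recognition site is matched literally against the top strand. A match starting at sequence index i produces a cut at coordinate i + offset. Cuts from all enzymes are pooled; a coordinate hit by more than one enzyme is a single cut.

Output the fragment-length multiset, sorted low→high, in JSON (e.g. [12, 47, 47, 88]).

[1,5,5,7,8,8,9,10,10,14,15,16,19]

Per-enzyme occurrences:
  SqiII (CCCT, off=3): starts [45, 53, 84] → cuts [48, 56, 87]
  AzqIII (GGATCC, off=0): starts [1, 16, 71, 88] → cuts [1, 16, 71, 88]
  HnxI (ATACCCG, off=2): starts [22, 32, 64] → cuts [24, 34, 66]
  BxoIV (AAGCT, off=0): starts [95, 114, 123] → cuts [95, 114, 123]

All cut coordinates (distinct, sorted): [1, 16, 24, 34, 48, 56, 66, 71, 87, 88, 95, 114, 123]

Fragments:
  1→16: 15 bp
  16→24: 8 bp
  24→34: 10 bp
  34→48: 14 bp
  48→56: 8 bp
  56→66: 10 bp
  66→71: 5 bp
  71→87: 16 bp
  87→88: 1 bp
  88→95: 7 bp
  95→114: 19 bp
  114→123: 9 bp
  123→1 (wrap): 127-123+1 = 5 bp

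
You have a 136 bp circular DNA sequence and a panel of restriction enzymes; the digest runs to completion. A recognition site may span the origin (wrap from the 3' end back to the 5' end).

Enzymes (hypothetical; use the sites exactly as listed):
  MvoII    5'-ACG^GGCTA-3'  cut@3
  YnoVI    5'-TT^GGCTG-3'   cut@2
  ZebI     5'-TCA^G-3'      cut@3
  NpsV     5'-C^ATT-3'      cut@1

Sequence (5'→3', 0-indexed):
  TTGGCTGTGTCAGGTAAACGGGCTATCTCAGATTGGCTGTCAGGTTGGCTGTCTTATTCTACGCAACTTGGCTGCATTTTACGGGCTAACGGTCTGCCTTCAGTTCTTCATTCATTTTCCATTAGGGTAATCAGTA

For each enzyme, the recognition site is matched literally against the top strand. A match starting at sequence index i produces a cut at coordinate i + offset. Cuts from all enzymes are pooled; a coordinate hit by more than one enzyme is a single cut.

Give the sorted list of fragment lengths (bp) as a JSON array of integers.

[4,4,4,5,6,7,7,8,8,8,10,10,13,19,23]

Scan for sites:
  MvoII ACGGGCTA/3: at [17, 80] ⇒ [20, 83]
  YnoVI TTGGCTG/2: at [0, 32, 44, 67] ⇒ [2, 34, 46, 69]
  ZebI TCAG/3: at [9, 27, 39, 99, 130] ⇒ [12, 30, 42, 102, 133]
  NpsV CATT/1: at [74, 108, 112, 119] ⇒ [75, 109, 113, 120]

Pooled cuts: [2, 12, 20, 30, 34, 42, 46, 69, 75, 83, 102, 109, 113, 120, 133]

Fragment lengths:
  2→12: 10 bp
  12→20: 8 bp
  20→30: 10 bp
  30→34: 4 bp
  34→42: 8 bp
  42→46: 4 bp
  46→69: 23 bp
  69→75: 6 bp
  75→83: 8 bp
  83→102: 19 bp
  102→109: 7 bp
  109→113: 4 bp
  113→120: 7 bp
  120→133: 13 bp
  133→2 (wrap): 136-133+2 = 5 bp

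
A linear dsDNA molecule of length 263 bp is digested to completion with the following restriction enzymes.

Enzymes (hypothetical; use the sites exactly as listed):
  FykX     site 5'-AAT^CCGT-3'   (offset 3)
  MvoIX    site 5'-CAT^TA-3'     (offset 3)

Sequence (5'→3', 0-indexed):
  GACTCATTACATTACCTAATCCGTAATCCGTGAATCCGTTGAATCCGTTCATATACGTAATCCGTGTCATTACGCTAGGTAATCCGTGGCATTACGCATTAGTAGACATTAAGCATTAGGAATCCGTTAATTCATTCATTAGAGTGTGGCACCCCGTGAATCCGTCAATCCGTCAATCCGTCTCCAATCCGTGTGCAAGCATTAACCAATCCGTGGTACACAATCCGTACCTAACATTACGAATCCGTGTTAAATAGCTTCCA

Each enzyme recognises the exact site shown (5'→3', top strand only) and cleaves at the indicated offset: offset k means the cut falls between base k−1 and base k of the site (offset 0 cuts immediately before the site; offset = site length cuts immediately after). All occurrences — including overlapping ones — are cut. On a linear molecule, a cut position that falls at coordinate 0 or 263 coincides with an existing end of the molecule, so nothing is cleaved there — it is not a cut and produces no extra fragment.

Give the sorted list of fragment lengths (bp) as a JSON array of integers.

[5,7,7,7,7,7,7,8,8,8,8,8,9,9,9,10,11,13,13,14,14,16,17,19,22]

Scan for sites:
  FykX (AATCCGT, off=3): starts [17, 24, 32, 41, 58, 80, 120, 158, 166, 174, 185, 207, 221, 241] → cuts [20, 27, 35, 44, 61, 83, 123, 161, 169, 177, 188, 210, 224, 244]
  MvoIX (CATTA, off=3): starts [4, 9, 67, 89, 96, 106, 113, 136, 199, 234] → cuts [7, 12, 70, 92, 99, 109, 116, 139, 202, 237]

Pooled cuts: [7, 12, 20, 27, 35, 44, 61, 70, 83, 92, 99, 109, 116, 123, 139, 161, 169, 177, 188, 202, 210, 224, 237, 244]

Fragment lengths:
  [0,7): 7 bp
  [7,12): 5 bp
  [12,20): 8 bp
  [20,27): 7 bp
  [27,35): 8 bp
  [35,44): 9 bp
  [44,61): 17 bp
  [61,70): 9 bp
  [70,83): 13 bp
  [83,92): 9 bp
  [92,99): 7 bp
  [99,109): 10 bp
  [109,116): 7 bp
  [116,123): 7 bp
  [123,139): 16 bp
  [139,161): 22 bp
  [161,169): 8 bp
  [169,177): 8 bp
  [177,188): 11 bp
  [188,202): 14 bp
  [202,210): 8 bp
  [210,224): 14 bp
  [224,237): 13 bp
  [237,244): 7 bp
  [244,263): 19 bp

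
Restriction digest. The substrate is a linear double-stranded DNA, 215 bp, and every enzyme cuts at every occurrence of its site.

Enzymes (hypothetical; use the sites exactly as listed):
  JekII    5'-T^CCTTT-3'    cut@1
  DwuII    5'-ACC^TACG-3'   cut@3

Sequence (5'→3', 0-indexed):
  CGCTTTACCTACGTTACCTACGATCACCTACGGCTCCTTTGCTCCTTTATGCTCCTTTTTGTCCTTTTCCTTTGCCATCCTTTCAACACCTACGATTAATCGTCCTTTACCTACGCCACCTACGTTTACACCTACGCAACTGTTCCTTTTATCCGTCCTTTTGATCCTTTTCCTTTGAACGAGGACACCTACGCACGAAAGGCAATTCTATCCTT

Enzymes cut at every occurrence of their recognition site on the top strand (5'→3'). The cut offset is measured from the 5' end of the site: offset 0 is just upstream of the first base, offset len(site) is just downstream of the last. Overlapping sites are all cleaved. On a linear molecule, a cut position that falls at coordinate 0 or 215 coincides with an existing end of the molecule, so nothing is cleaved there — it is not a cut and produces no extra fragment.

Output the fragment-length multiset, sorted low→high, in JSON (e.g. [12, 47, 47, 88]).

[6,6,7,8,8,9,9,9,9,9,10,10,10,12,12,12,12,13,18,26]

Per-enzyme occurrences:
  JekII (TCCTTT, off=1): starts [34, 42, 52, 61, 67, 77, 102, 143, 155, 164, 170] → cuts [35, 43, 53, 62, 68, 78, 103, 144, 156, 165, 171]
  DwuII (ACCTACG, off=3): starts [6, 15, 25, 87, 108, 117, 129, 186] → cuts [9, 18, 28, 90, 111, 120, 132, 189]

All cut coordinates (distinct, sorted): [9, 18, 28, 35, 43, 53, 62, 68, 78, 90, 103, 111, 120, 132, 144, 156, 165, 171, 189]

Fragment lengths:
  [0,9): 9 bp
  [9,18): 9 bp
  [18,28): 10 bp
  [28,35): 7 bp
  [35,43): 8 bp
  [43,53): 10 bp
  [53,62): 9 bp
  [62,68): 6 bp
  [68,78): 10 bp
  [78,90): 12 bp
  [90,103): 13 bp
  [103,111): 8 bp
  [111,120): 9 bp
  [120,132): 12 bp
  [132,144): 12 bp
  [144,156): 12 bp
  [156,165): 9 bp
  [165,171): 6 bp
  [171,189): 18 bp
  [189,215): 26 bp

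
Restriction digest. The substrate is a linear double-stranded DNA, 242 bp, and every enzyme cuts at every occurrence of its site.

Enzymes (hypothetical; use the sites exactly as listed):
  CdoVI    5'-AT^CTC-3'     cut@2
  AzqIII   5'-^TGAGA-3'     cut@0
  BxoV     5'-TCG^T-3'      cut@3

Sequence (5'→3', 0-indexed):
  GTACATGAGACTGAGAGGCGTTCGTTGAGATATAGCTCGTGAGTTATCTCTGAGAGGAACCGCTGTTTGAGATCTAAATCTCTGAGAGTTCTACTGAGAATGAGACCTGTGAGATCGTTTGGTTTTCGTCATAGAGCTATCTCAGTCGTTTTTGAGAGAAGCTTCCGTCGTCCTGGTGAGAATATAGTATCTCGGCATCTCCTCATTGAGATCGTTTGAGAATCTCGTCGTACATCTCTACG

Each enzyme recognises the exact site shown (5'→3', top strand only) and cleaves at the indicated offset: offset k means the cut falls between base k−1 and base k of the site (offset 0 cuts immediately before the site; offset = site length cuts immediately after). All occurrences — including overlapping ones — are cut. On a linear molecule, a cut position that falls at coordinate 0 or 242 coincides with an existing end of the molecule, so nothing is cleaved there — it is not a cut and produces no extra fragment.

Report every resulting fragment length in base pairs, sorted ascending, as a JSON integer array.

[1,2,3,3,3,4,4,5,5,6,6,6,7,7,8,8,8,8,8,8,9,11,12,12,12,13,14,14,17,18]

Site scan:
  CdoVI (ATCTC, off=2): starts [45, 77, 138, 188, 196, 221, 233] → cuts [47, 79, 140, 190, 198, 223, 235]
  AzqIII (TGAGA, off=0): starts [5, 11, 25, 50, 67, 82, 94, 100, 109, 152, 176, 206, 216] → cuts [5, 11, 25, 50, 67, 82, 94, 100, 109, 152, 176, 206, 216]
  BxoV (TCGT, off=3): starts [21, 36, 114, 125, 145, 167, 211, 224, 227] → cuts [24, 39, 117, 128, 148, 170, 214, 227, 230]

All cut coordinates (distinct, sorted): [5, 11, 24, 25, 39, 47, 50, 67, 79, 82, 94, 100, 109, 117, 128, 140, 148, 152, 170, 176, 190, 198, 206, 214, 216, 223, 227, 230, 235]

Fragment lengths:
  [0,5): 5 bp
  [5,11): 6 bp
  [11,24): 13 bp
  [24,25): 1 bp
  [25,39): 14 bp
  [39,47): 8 bp
  [47,50): 3 bp
  [50,67): 17 bp
  [67,79): 12 bp
  [79,82): 3 bp
  [82,94): 12 bp
  [94,100): 6 bp
  [100,109): 9 bp
  [109,117): 8 bp
  [117,128): 11 bp
  [128,140): 12 bp
  [140,148): 8 bp
  [148,152): 4 bp
  [152,170): 18 bp
  [170,176): 6 bp
  [176,190): 14 bp
  [190,198): 8 bp
  [198,206): 8 bp
  [206,214): 8 bp
  [214,216): 2 bp
  [216,223): 7 bp
  [223,227): 4 bp
  [227,230): 3 bp
  [230,235): 5 bp
  [235,242): 7 bp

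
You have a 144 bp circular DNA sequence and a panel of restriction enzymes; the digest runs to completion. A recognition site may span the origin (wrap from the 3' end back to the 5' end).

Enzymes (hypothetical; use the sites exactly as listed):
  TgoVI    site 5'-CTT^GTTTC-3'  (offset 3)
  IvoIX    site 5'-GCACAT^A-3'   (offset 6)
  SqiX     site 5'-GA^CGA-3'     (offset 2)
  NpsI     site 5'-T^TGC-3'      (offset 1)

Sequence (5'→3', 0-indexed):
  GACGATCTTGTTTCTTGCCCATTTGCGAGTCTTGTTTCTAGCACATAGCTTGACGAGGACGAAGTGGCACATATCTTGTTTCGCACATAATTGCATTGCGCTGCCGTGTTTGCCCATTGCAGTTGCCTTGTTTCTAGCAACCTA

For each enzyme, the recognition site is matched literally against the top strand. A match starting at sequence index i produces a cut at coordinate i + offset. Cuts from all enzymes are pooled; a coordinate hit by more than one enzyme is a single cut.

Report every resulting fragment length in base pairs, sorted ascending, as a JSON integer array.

Scan for sites:
  TgoVI (CTTGTTTC, off=3): starts [6, 30, 74, 126] → cuts [9, 33, 77, 129]
  IvoIX (GCACATA, off=6): starts [40, 66, 82] → cuts [46, 72, 88]
  SqiX (GACGA, off=2): starts [0, 51, 57] → cuts [2, 53, 59]
  NpsI (TTGC, off=1): starts [14, 22, 90, 95, 109, 116, 122] → cuts [15, 23, 91, 96, 110, 117, 123]

Pooled cuts: [2, 9, 15, 23, 33, 46, 53, 59, 72, 77, 88, 91, 96, 110, 117, 123, 129]

Fragment lengths:
  2→9: 7 bp
  9→15: 6 bp
  15→23: 8 bp
  23→33: 10 bp
  33→46: 13 bp
  46→53: 7 bp
  53→59: 6 bp
  59→72: 13 bp
  72→77: 5 bp
  77→88: 11 bp
  88→91: 3 bp
  91→96: 5 bp
  96→110: 14 bp
  110→117: 7 bp
  117→123: 6 bp
  123→129: 6 bp
  129→2 (wrap): 144-129+2 = 17 bp

[3,5,5,6,6,6,6,7,7,7,8,10,11,13,13,14,17]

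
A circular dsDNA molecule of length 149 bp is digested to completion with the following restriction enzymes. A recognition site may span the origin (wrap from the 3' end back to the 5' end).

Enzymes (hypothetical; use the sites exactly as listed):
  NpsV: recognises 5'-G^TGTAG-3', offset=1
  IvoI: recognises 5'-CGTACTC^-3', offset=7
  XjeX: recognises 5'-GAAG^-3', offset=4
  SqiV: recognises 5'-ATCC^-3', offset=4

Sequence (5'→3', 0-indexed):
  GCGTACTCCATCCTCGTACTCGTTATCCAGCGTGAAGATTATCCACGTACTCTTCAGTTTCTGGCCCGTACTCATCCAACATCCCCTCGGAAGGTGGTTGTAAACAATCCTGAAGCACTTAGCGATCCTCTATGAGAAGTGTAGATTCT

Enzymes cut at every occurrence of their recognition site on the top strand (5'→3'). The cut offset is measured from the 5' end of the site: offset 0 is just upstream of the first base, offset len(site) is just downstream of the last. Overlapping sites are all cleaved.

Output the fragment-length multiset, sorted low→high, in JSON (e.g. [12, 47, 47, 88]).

Site scan:
  NpsV GTGTAG/1: at [138] ⇒ [139]
  IvoI CGTACTC/7: at [1, 14, 45, 66] ⇒ [8, 21, 52, 73]
  XjeX GAAG/4: at [33, 89, 111, 135] ⇒ [37, 93, 115, 139]
  SqiV ATCC/4: at [9, 24, 40, 73, 80, 106, 124] ⇒ [13, 28, 44, 77, 84, 110, 128]

Pooled cuts: [8, 13, 21, 28, 37, 44, 52, 73, 77, 84, 93, 110, 115, 128, 139]

Fragment lengths:
  8→13: 5 bp
  13→21: 8 bp
  21→28: 7 bp
  28→37: 9 bp
  37→44: 7 bp
  44→52: 8 bp
  52→73: 21 bp
  73→77: 4 bp
  77→84: 7 bp
  84→93: 9 bp
  93→110: 17 bp
  110→115: 5 bp
  115→128: 13 bp
  128→139: 11 bp
  139→8 (wrap): 149-139+8 = 18 bp

[4,5,5,7,7,7,8,8,9,9,11,13,17,18,21]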